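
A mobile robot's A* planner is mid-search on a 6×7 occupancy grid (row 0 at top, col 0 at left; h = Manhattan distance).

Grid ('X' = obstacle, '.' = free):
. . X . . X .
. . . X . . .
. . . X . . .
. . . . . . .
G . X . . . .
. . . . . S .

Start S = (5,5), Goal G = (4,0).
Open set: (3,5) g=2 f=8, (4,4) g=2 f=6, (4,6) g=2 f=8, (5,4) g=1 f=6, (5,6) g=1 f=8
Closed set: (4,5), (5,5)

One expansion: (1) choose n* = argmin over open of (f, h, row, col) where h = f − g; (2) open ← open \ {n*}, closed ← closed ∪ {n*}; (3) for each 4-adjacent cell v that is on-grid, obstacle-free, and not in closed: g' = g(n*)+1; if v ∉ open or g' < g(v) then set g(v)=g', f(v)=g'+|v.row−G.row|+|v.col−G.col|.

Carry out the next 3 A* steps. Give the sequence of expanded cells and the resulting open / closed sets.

step 1: expand (4,4) (f=6, h=4) → closed; open now [(3,4) g=3 f=8, (3,5) g=2 f=8, (4,3) g=3 f=6, (4,6) g=2 f=8, (5,4) g=1 f=6, (5,6) g=1 f=8]
step 2: expand (4,3) (f=6, h=3) → closed; open now [(3,3) g=4 f=8, (3,4) g=3 f=8, (3,5) g=2 f=8, (4,6) g=2 f=8, (5,3) g=4 f=8, (5,4) g=1 f=6, (5,6) g=1 f=8]
step 3: expand (5,4) (f=6, h=5) → closed; open now [(3,3) g=4 f=8, (3,4) g=3 f=8, (3,5) g=2 f=8, (4,6) g=2 f=8, (5,3) g=2 f=6, (5,6) g=1 f=8]

order=[(4,4) → (4,3) → (5,4)]; open=[(3,3) g=4 f=8, (3,4) g=3 f=8, (3,5) g=2 f=8, (4,6) g=2 f=8, (5,3) g=2 f=6, (5,6) g=1 f=8]; closed=[(4,3), (4,4), (4,5), (5,4), (5,5)]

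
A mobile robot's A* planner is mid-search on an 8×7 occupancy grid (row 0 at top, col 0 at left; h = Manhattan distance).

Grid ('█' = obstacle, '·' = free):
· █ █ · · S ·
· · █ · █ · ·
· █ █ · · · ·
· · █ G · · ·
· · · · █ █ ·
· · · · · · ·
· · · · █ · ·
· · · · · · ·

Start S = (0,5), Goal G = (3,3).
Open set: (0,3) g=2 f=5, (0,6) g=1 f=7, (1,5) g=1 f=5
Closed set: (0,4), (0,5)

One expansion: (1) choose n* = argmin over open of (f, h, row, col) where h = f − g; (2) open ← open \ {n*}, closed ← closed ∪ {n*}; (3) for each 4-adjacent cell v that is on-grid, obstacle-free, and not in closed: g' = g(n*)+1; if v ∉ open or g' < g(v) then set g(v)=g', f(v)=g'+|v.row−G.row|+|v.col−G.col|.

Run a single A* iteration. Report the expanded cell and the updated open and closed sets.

expanded=(0,3); open=[(0,6) g=1 f=7, (1,3) g=3 f=5, (1,5) g=1 f=5]; closed=[(0,3), (0,4), (0,5)]

step 1: expand (0,3) (f=5, h=3) → closed; open now [(0,6) g=1 f=7, (1,3) g=3 f=5, (1,5) g=1 f=5]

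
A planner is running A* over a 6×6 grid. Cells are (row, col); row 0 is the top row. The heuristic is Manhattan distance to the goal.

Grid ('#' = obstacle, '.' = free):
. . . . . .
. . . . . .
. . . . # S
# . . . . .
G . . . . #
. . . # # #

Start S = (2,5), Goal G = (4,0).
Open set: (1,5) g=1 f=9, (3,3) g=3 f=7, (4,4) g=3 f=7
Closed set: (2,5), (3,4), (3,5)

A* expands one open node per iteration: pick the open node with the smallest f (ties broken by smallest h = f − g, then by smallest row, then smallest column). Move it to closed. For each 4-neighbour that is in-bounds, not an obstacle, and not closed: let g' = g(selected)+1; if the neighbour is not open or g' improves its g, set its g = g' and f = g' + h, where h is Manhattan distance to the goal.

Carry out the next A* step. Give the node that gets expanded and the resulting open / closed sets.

expanded=(3,3); open=[(1,5) g=1 f=9, (2,3) g=4 f=9, (3,2) g=4 f=7, (4,3) g=4 f=7, (4,4) g=3 f=7]; closed=[(2,5), (3,3), (3,4), (3,5)]

step 1: expand (3,3) (f=7, h=4) → closed; open now [(1,5) g=1 f=9, (2,3) g=4 f=9, (3,2) g=4 f=7, (4,3) g=4 f=7, (4,4) g=3 f=7]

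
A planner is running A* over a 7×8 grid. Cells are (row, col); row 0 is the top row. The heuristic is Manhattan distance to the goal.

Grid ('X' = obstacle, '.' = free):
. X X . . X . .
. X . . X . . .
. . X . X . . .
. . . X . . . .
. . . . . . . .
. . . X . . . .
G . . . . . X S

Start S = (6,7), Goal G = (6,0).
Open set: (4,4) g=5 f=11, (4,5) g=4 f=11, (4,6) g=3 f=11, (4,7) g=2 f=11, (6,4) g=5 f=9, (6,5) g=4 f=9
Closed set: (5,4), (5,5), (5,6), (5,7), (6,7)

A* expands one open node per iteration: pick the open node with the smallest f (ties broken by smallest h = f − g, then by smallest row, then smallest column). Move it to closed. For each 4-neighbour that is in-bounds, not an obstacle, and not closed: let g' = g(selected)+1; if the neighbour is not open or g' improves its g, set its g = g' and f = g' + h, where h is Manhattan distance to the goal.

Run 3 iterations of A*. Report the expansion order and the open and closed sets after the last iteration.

step 1: expand (6,4) (f=9, h=4) → closed; open now [(4,4) g=5 f=11, (4,5) g=4 f=11, (4,6) g=3 f=11, (4,7) g=2 f=11, (6,3) g=6 f=9, (6,5) g=4 f=9]
step 2: expand (6,3) (f=9, h=3) → closed; open now [(4,4) g=5 f=11, (4,5) g=4 f=11, (4,6) g=3 f=11, (4,7) g=2 f=11, (6,2) g=7 f=9, (6,5) g=4 f=9]
step 3: expand (6,2) (f=9, h=2) → closed; open now [(4,4) g=5 f=11, (4,5) g=4 f=11, (4,6) g=3 f=11, (4,7) g=2 f=11, (5,2) g=8 f=11, (6,1) g=8 f=9, (6,5) g=4 f=9]

order=[(6,4) → (6,3) → (6,2)]; open=[(4,4) g=5 f=11, (4,5) g=4 f=11, (4,6) g=3 f=11, (4,7) g=2 f=11, (5,2) g=8 f=11, (6,1) g=8 f=9, (6,5) g=4 f=9]; closed=[(5,4), (5,5), (5,6), (5,7), (6,2), (6,3), (6,4), (6,7)]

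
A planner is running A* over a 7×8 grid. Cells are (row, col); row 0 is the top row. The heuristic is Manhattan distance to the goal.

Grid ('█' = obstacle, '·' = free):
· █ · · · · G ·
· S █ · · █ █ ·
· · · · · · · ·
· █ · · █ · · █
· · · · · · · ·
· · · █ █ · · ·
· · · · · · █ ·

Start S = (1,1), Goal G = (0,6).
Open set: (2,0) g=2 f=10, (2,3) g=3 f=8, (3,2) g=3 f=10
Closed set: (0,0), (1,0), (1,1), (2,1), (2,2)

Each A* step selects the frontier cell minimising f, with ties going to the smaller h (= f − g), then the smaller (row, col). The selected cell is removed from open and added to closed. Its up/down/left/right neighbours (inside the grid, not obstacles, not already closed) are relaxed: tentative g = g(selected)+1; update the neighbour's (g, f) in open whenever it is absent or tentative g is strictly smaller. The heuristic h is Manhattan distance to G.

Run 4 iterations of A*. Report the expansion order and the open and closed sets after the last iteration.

step 1: expand (2,3) (f=8, h=5) → closed; open now [(1,3) g=4 f=8, (2,0) g=2 f=10, (2,4) g=4 f=8, (3,2) g=3 f=10, (3,3) g=4 f=10]
step 2: expand (1,3) (f=8, h=4) → closed; open now [(0,3) g=5 f=8, (1,4) g=5 f=8, (2,0) g=2 f=10, (2,4) g=4 f=8, (3,2) g=3 f=10, (3,3) g=4 f=10]
step 3: expand (0,3) (f=8, h=3) → closed; open now [(0,2) g=6 f=10, (0,4) g=6 f=8, (1,4) g=5 f=8, (2,0) g=2 f=10, (2,4) g=4 f=8, (3,2) g=3 f=10, (3,3) g=4 f=10]
step 4: expand (0,4) (f=8, h=2) → closed; open now [(0,2) g=6 f=10, (0,5) g=7 f=8, (1,4) g=5 f=8, (2,0) g=2 f=10, (2,4) g=4 f=8, (3,2) g=3 f=10, (3,3) g=4 f=10]

order=[(2,3) → (1,3) → (0,3) → (0,4)]; open=[(0,2) g=6 f=10, (0,5) g=7 f=8, (1,4) g=5 f=8, (2,0) g=2 f=10, (2,4) g=4 f=8, (3,2) g=3 f=10, (3,3) g=4 f=10]; closed=[(0,0), (0,3), (0,4), (1,0), (1,1), (1,3), (2,1), (2,2), (2,3)]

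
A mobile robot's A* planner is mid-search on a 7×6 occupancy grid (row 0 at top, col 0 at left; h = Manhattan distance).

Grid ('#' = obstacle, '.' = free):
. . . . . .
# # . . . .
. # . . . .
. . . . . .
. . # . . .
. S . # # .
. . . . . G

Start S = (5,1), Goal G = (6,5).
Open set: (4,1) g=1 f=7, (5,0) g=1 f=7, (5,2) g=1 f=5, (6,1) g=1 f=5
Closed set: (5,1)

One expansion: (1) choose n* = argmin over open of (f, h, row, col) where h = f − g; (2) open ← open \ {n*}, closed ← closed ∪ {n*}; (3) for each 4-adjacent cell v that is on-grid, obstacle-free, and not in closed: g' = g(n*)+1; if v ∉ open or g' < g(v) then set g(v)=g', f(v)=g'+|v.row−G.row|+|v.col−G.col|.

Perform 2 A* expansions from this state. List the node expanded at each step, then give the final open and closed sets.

order=[(5,2) → (6,2)]; open=[(4,1) g=1 f=7, (5,0) g=1 f=7, (6,1) g=1 f=5, (6,3) g=3 f=5]; closed=[(5,1), (5,2), (6,2)]

step 1: expand (5,2) (f=5, h=4) → closed; open now [(4,1) g=1 f=7, (5,0) g=1 f=7, (6,1) g=1 f=5, (6,2) g=2 f=5]
step 2: expand (6,2) (f=5, h=3) → closed; open now [(4,1) g=1 f=7, (5,0) g=1 f=7, (6,1) g=1 f=5, (6,3) g=3 f=5]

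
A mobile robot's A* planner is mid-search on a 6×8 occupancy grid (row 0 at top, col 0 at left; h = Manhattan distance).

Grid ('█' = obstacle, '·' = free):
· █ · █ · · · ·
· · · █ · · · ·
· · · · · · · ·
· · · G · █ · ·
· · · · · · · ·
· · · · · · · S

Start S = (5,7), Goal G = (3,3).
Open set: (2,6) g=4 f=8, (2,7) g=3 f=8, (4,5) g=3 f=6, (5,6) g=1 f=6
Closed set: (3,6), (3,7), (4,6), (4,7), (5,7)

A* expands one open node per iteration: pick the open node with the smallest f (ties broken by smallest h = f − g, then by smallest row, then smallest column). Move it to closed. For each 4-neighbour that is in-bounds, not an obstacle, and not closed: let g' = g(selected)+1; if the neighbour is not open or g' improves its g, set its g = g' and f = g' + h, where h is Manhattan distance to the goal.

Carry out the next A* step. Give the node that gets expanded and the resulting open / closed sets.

step 1: expand (4,5) (f=6, h=3) → closed; open now [(2,6) g=4 f=8, (2,7) g=3 f=8, (4,4) g=4 f=6, (5,5) g=4 f=8, (5,6) g=1 f=6]

expanded=(4,5); open=[(2,6) g=4 f=8, (2,7) g=3 f=8, (4,4) g=4 f=6, (5,5) g=4 f=8, (5,6) g=1 f=6]; closed=[(3,6), (3,7), (4,5), (4,6), (4,7), (5,7)]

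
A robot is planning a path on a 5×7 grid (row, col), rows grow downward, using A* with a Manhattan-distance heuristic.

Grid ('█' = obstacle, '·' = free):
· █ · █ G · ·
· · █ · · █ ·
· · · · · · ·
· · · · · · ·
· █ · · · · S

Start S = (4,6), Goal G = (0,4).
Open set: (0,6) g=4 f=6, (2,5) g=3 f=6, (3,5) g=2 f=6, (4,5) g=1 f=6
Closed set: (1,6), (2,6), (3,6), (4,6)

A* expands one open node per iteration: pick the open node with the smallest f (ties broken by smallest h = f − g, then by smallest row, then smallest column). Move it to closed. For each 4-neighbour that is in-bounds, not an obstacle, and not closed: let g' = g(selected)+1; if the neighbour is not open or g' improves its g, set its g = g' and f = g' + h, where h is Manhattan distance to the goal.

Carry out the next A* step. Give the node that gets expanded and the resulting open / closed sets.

expanded=(0,6); open=[(0,5) g=5 f=6, (2,5) g=3 f=6, (3,5) g=2 f=6, (4,5) g=1 f=6]; closed=[(0,6), (1,6), (2,6), (3,6), (4,6)]

step 1: expand (0,6) (f=6, h=2) → closed; open now [(0,5) g=5 f=6, (2,5) g=3 f=6, (3,5) g=2 f=6, (4,5) g=1 f=6]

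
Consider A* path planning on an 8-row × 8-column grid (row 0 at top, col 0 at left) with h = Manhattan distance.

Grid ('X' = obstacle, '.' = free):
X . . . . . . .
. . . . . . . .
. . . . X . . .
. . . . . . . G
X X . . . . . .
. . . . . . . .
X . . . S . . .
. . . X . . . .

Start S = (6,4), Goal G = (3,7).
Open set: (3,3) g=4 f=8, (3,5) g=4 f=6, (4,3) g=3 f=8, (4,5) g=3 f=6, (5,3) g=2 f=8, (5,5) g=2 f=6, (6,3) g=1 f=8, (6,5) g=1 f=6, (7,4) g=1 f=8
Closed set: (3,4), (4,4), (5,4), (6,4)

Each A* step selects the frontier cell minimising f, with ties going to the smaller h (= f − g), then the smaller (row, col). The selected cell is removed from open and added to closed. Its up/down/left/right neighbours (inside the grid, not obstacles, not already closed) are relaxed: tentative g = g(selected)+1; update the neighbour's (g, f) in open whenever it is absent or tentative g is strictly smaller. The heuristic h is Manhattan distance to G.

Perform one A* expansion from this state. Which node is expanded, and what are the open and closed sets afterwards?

step 1: expand (3,5) (f=6, h=2) → closed; open now [(2,5) g=5 f=8, (3,3) g=4 f=8, (3,6) g=5 f=6, (4,3) g=3 f=8, (4,5) g=3 f=6, (5,3) g=2 f=8, (5,5) g=2 f=6, (6,3) g=1 f=8, (6,5) g=1 f=6, (7,4) g=1 f=8]

expanded=(3,5); open=[(2,5) g=5 f=8, (3,3) g=4 f=8, (3,6) g=5 f=6, (4,3) g=3 f=8, (4,5) g=3 f=6, (5,3) g=2 f=8, (5,5) g=2 f=6, (6,3) g=1 f=8, (6,5) g=1 f=6, (7,4) g=1 f=8]; closed=[(3,4), (3,5), (4,4), (5,4), (6,4)]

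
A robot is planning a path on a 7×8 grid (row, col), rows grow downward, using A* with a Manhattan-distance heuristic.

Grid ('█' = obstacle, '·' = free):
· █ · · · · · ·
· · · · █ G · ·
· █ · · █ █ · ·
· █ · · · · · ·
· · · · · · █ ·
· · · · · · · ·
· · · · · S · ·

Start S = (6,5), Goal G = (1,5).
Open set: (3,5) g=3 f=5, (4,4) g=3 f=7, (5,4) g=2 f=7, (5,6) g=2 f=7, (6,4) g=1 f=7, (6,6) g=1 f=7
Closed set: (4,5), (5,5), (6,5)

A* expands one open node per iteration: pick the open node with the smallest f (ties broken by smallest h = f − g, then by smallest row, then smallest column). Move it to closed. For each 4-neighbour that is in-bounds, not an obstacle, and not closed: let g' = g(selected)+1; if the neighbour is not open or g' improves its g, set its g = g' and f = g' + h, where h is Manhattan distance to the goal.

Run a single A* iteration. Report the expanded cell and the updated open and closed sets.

step 1: expand (3,5) (f=5, h=2) → closed; open now [(3,4) g=4 f=7, (3,6) g=4 f=7, (4,4) g=3 f=7, (5,4) g=2 f=7, (5,6) g=2 f=7, (6,4) g=1 f=7, (6,6) g=1 f=7]

expanded=(3,5); open=[(3,4) g=4 f=7, (3,6) g=4 f=7, (4,4) g=3 f=7, (5,4) g=2 f=7, (5,6) g=2 f=7, (6,4) g=1 f=7, (6,6) g=1 f=7]; closed=[(3,5), (4,5), (5,5), (6,5)]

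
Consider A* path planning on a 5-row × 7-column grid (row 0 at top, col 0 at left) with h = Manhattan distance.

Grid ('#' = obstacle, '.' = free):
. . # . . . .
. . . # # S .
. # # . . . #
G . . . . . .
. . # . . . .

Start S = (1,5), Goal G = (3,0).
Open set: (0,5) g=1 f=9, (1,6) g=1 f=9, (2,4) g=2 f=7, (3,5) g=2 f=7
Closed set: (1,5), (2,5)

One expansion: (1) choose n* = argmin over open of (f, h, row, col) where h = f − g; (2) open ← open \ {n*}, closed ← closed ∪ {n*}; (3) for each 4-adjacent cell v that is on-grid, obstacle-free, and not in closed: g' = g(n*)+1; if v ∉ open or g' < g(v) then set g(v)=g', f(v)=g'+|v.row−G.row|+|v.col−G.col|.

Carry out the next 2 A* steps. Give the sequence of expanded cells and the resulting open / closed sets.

step 1: expand (2,4) (f=7, h=5) → closed; open now [(0,5) g=1 f=9, (1,6) g=1 f=9, (2,3) g=3 f=7, (3,4) g=3 f=7, (3,5) g=2 f=7]
step 2: expand (2,3) (f=7, h=4) → closed; open now [(0,5) g=1 f=9, (1,6) g=1 f=9, (3,3) g=4 f=7, (3,4) g=3 f=7, (3,5) g=2 f=7]

order=[(2,4) → (2,3)]; open=[(0,5) g=1 f=9, (1,6) g=1 f=9, (3,3) g=4 f=7, (3,4) g=3 f=7, (3,5) g=2 f=7]; closed=[(1,5), (2,3), (2,4), (2,5)]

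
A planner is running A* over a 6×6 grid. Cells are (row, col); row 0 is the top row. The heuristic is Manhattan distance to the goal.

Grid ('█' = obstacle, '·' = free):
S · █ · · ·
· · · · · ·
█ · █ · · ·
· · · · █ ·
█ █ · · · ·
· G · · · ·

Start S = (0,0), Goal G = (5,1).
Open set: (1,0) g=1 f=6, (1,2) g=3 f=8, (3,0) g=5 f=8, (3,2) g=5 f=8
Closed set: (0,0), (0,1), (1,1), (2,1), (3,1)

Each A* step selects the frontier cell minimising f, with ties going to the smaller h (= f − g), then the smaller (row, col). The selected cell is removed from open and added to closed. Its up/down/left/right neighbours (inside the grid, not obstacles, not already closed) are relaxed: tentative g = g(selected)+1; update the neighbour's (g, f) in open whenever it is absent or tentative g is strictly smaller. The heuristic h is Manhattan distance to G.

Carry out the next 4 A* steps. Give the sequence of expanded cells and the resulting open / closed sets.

step 1: expand (1,0) (f=6, h=5) → closed; open now [(1,2) g=3 f=8, (3,0) g=5 f=8, (3,2) g=5 f=8]
step 2: expand (3,0) (f=8, h=3) → closed; open now [(1,2) g=3 f=8, (3,2) g=5 f=8]
step 3: expand (3,2) (f=8, h=3) → closed; open now [(1,2) g=3 f=8, (3,3) g=6 f=10, (4,2) g=6 f=8]
step 4: expand (4,2) (f=8, h=2) → closed; open now [(1,2) g=3 f=8, (3,3) g=6 f=10, (4,3) g=7 f=10, (5,2) g=7 f=8]

order=[(1,0) → (3,0) → (3,2) → (4,2)]; open=[(1,2) g=3 f=8, (3,3) g=6 f=10, (4,3) g=7 f=10, (5,2) g=7 f=8]; closed=[(0,0), (0,1), (1,0), (1,1), (2,1), (3,0), (3,1), (3,2), (4,2)]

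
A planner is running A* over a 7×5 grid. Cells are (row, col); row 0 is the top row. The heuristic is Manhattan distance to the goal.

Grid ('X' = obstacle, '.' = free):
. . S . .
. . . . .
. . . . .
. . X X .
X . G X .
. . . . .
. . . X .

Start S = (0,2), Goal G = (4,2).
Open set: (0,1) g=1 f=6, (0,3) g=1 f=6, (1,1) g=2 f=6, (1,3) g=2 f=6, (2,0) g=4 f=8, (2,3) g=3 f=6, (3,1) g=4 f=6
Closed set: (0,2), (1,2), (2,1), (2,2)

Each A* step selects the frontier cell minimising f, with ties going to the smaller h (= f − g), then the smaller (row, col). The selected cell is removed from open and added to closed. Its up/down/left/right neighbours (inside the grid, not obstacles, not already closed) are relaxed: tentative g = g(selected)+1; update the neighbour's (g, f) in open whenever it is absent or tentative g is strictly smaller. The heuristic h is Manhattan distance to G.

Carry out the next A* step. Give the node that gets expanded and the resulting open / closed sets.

expanded=(3,1); open=[(0,1) g=1 f=6, (0,3) g=1 f=6, (1,1) g=2 f=6, (1,3) g=2 f=6, (2,0) g=4 f=8, (2,3) g=3 f=6, (3,0) g=5 f=8, (4,1) g=5 f=6]; closed=[(0,2), (1,2), (2,1), (2,2), (3,1)]

step 1: expand (3,1) (f=6, h=2) → closed; open now [(0,1) g=1 f=6, (0,3) g=1 f=6, (1,1) g=2 f=6, (1,3) g=2 f=6, (2,0) g=4 f=8, (2,3) g=3 f=6, (3,0) g=5 f=8, (4,1) g=5 f=6]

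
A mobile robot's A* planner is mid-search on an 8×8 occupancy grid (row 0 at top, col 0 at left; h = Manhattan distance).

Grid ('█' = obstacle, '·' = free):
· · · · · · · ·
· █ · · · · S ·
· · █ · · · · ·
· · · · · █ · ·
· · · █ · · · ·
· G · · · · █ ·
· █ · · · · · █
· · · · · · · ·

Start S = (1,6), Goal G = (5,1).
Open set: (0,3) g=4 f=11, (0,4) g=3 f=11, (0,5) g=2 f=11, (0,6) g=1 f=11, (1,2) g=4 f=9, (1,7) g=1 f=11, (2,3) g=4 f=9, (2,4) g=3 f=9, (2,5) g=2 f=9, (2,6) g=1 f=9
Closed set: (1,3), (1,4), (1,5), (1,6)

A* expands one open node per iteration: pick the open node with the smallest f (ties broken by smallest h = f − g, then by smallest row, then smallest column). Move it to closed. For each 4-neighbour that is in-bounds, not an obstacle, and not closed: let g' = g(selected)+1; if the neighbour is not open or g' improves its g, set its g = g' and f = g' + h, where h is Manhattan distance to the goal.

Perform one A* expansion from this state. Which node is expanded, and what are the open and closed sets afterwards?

step 1: expand (1,2) (f=9, h=5) → closed; open now [(0,2) g=5 f=11, (0,3) g=4 f=11, (0,4) g=3 f=11, (0,5) g=2 f=11, (0,6) g=1 f=11, (1,7) g=1 f=11, (2,3) g=4 f=9, (2,4) g=3 f=9, (2,5) g=2 f=9, (2,6) g=1 f=9]

expanded=(1,2); open=[(0,2) g=5 f=11, (0,3) g=4 f=11, (0,4) g=3 f=11, (0,5) g=2 f=11, (0,6) g=1 f=11, (1,7) g=1 f=11, (2,3) g=4 f=9, (2,4) g=3 f=9, (2,5) g=2 f=9, (2,6) g=1 f=9]; closed=[(1,2), (1,3), (1,4), (1,5), (1,6)]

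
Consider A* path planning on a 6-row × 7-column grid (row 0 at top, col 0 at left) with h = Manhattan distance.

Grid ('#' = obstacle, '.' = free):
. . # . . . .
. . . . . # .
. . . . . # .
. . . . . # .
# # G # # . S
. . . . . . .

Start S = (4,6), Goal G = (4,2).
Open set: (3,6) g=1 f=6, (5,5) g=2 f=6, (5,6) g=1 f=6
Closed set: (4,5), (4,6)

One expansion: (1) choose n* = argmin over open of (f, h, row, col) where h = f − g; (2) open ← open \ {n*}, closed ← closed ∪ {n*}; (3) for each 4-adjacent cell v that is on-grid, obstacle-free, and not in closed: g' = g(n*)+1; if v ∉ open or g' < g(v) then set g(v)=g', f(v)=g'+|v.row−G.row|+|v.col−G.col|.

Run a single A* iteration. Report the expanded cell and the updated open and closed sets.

expanded=(5,5); open=[(3,6) g=1 f=6, (5,4) g=3 f=6, (5,6) g=1 f=6]; closed=[(4,5), (4,6), (5,5)]

step 1: expand (5,5) (f=6, h=4) → closed; open now [(3,6) g=1 f=6, (5,4) g=3 f=6, (5,6) g=1 f=6]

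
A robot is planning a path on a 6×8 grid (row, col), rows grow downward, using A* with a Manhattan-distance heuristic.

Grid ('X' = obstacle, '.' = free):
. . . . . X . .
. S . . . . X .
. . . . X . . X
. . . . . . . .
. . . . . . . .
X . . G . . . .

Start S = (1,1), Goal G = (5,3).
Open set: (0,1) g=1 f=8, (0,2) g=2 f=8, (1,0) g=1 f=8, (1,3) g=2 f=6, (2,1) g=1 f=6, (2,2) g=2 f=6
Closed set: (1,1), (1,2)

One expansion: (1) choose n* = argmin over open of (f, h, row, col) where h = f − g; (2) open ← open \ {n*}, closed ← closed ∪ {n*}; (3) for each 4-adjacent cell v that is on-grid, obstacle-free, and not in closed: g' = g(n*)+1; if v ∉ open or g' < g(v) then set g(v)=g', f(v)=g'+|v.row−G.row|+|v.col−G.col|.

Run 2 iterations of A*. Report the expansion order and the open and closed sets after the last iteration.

order=[(1,3) → (2,3)]; open=[(0,1) g=1 f=8, (0,2) g=2 f=8, (0,3) g=3 f=8, (1,0) g=1 f=8, (1,4) g=3 f=8, (2,1) g=1 f=6, (2,2) g=2 f=6, (3,3) g=4 f=6]; closed=[(1,1), (1,2), (1,3), (2,3)]

step 1: expand (1,3) (f=6, h=4) → closed; open now [(0,1) g=1 f=8, (0,2) g=2 f=8, (0,3) g=3 f=8, (1,0) g=1 f=8, (1,4) g=3 f=8, (2,1) g=1 f=6, (2,2) g=2 f=6, (2,3) g=3 f=6]
step 2: expand (2,3) (f=6, h=3) → closed; open now [(0,1) g=1 f=8, (0,2) g=2 f=8, (0,3) g=3 f=8, (1,0) g=1 f=8, (1,4) g=3 f=8, (2,1) g=1 f=6, (2,2) g=2 f=6, (3,3) g=4 f=6]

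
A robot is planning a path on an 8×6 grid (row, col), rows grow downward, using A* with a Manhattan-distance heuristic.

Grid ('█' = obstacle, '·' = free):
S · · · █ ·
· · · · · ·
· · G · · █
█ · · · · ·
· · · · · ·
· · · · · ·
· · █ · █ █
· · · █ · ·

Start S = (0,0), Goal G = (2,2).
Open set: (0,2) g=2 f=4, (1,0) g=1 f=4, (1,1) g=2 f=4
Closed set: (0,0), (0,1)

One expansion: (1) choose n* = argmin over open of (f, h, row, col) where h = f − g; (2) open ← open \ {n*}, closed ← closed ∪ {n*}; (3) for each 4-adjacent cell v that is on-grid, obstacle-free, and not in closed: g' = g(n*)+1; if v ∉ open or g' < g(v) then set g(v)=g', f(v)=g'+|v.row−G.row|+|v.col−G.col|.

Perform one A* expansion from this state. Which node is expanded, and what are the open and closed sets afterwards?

expanded=(0,2); open=[(0,3) g=3 f=6, (1,0) g=1 f=4, (1,1) g=2 f=4, (1,2) g=3 f=4]; closed=[(0,0), (0,1), (0,2)]

step 1: expand (0,2) (f=4, h=2) → closed; open now [(0,3) g=3 f=6, (1,0) g=1 f=4, (1,1) g=2 f=4, (1,2) g=3 f=4]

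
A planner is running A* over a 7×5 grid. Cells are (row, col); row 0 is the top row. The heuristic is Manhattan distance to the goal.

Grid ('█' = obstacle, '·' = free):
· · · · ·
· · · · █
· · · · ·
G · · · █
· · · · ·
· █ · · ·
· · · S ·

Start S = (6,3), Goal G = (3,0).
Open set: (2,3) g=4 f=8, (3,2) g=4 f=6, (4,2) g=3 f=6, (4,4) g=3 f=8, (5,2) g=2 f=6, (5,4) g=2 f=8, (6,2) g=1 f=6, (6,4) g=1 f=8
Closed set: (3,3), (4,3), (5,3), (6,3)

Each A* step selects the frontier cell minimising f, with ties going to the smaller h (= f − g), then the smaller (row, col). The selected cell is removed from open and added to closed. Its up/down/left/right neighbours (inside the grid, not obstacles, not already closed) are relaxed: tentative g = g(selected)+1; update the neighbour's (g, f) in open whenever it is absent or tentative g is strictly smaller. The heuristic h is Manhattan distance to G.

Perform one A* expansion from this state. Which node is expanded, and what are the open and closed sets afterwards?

expanded=(3,2); open=[(2,2) g=5 f=8, (2,3) g=4 f=8, (3,1) g=5 f=6, (4,2) g=3 f=6, (4,4) g=3 f=8, (5,2) g=2 f=6, (5,4) g=2 f=8, (6,2) g=1 f=6, (6,4) g=1 f=8]; closed=[(3,2), (3,3), (4,3), (5,3), (6,3)]

step 1: expand (3,2) (f=6, h=2) → closed; open now [(2,2) g=5 f=8, (2,3) g=4 f=8, (3,1) g=5 f=6, (4,2) g=3 f=6, (4,4) g=3 f=8, (5,2) g=2 f=6, (5,4) g=2 f=8, (6,2) g=1 f=6, (6,4) g=1 f=8]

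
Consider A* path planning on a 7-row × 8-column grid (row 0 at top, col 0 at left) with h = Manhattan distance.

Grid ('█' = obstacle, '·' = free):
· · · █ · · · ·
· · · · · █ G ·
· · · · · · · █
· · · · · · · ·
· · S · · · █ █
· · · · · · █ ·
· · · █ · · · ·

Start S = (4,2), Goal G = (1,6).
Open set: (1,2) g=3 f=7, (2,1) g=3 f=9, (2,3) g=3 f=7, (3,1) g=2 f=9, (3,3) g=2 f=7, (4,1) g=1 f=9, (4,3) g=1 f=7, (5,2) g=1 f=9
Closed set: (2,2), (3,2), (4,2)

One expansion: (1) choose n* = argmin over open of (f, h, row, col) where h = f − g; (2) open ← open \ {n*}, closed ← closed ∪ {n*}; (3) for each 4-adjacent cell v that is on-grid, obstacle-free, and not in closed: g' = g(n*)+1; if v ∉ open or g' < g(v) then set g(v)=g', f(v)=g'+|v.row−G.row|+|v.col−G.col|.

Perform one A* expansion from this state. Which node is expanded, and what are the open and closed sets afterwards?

step 1: expand (1,2) (f=7, h=4) → closed; open now [(0,2) g=4 f=9, (1,1) g=4 f=9, (1,3) g=4 f=7, (2,1) g=3 f=9, (2,3) g=3 f=7, (3,1) g=2 f=9, (3,3) g=2 f=7, (4,1) g=1 f=9, (4,3) g=1 f=7, (5,2) g=1 f=9]

expanded=(1,2); open=[(0,2) g=4 f=9, (1,1) g=4 f=9, (1,3) g=4 f=7, (2,1) g=3 f=9, (2,3) g=3 f=7, (3,1) g=2 f=9, (3,3) g=2 f=7, (4,1) g=1 f=9, (4,3) g=1 f=7, (5,2) g=1 f=9]; closed=[(1,2), (2,2), (3,2), (4,2)]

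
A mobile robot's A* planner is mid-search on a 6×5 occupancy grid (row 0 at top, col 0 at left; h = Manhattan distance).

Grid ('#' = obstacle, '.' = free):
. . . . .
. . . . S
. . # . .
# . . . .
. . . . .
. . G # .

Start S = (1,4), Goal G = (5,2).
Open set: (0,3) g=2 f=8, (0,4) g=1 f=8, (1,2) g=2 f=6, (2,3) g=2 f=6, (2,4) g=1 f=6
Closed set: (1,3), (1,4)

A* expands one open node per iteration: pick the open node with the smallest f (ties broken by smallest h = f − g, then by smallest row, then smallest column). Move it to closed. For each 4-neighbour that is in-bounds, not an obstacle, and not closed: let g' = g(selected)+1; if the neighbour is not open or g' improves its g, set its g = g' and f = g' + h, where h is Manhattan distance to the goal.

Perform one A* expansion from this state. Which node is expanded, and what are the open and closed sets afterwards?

step 1: expand (1,2) (f=6, h=4) → closed; open now [(0,2) g=3 f=8, (0,3) g=2 f=8, (0,4) g=1 f=8, (1,1) g=3 f=8, (2,3) g=2 f=6, (2,4) g=1 f=6]

expanded=(1,2); open=[(0,2) g=3 f=8, (0,3) g=2 f=8, (0,4) g=1 f=8, (1,1) g=3 f=8, (2,3) g=2 f=6, (2,4) g=1 f=6]; closed=[(1,2), (1,3), (1,4)]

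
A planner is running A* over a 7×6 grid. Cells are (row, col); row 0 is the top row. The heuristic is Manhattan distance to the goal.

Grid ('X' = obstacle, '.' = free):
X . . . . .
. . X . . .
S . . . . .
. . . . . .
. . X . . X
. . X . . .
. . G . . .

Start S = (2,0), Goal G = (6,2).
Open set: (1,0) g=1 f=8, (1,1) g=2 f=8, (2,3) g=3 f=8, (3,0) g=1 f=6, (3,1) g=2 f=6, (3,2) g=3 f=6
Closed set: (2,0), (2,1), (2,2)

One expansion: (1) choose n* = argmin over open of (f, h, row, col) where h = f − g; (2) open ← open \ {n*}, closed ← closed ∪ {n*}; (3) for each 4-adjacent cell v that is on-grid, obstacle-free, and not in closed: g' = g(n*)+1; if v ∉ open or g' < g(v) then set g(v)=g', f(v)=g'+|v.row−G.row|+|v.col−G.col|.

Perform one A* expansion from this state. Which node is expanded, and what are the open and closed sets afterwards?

expanded=(3,2); open=[(1,0) g=1 f=8, (1,1) g=2 f=8, (2,3) g=3 f=8, (3,0) g=1 f=6, (3,1) g=2 f=6, (3,3) g=4 f=8]; closed=[(2,0), (2,1), (2,2), (3,2)]

step 1: expand (3,2) (f=6, h=3) → closed; open now [(1,0) g=1 f=8, (1,1) g=2 f=8, (2,3) g=3 f=8, (3,0) g=1 f=6, (3,1) g=2 f=6, (3,3) g=4 f=8]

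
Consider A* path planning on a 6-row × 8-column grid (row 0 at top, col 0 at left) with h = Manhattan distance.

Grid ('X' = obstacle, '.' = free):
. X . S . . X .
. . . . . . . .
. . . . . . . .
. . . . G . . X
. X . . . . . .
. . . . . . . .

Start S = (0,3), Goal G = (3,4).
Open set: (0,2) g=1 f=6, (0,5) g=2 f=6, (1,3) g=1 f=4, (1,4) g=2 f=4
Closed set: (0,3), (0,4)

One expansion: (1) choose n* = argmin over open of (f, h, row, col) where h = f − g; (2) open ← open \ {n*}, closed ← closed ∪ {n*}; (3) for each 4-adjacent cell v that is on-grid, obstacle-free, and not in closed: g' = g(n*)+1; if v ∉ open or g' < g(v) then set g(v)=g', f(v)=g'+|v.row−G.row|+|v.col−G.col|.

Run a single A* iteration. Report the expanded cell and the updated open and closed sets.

expanded=(1,4); open=[(0,2) g=1 f=6, (0,5) g=2 f=6, (1,3) g=1 f=4, (1,5) g=3 f=6, (2,4) g=3 f=4]; closed=[(0,3), (0,4), (1,4)]

step 1: expand (1,4) (f=4, h=2) → closed; open now [(0,2) g=1 f=6, (0,5) g=2 f=6, (1,3) g=1 f=4, (1,5) g=3 f=6, (2,4) g=3 f=4]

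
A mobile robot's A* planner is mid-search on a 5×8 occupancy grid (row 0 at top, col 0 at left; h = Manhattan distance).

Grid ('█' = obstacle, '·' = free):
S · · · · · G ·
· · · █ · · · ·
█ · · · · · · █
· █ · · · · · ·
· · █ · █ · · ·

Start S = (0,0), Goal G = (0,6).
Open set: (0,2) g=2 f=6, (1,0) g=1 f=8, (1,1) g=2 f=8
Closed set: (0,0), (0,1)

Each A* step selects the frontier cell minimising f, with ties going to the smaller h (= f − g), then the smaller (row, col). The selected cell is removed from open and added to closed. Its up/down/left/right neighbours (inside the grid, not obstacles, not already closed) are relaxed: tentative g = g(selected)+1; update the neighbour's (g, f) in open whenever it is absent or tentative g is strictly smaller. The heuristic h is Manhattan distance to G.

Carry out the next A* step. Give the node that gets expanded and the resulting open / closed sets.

step 1: expand (0,2) (f=6, h=4) → closed; open now [(0,3) g=3 f=6, (1,0) g=1 f=8, (1,1) g=2 f=8, (1,2) g=3 f=8]

expanded=(0,2); open=[(0,3) g=3 f=6, (1,0) g=1 f=8, (1,1) g=2 f=8, (1,2) g=3 f=8]; closed=[(0,0), (0,1), (0,2)]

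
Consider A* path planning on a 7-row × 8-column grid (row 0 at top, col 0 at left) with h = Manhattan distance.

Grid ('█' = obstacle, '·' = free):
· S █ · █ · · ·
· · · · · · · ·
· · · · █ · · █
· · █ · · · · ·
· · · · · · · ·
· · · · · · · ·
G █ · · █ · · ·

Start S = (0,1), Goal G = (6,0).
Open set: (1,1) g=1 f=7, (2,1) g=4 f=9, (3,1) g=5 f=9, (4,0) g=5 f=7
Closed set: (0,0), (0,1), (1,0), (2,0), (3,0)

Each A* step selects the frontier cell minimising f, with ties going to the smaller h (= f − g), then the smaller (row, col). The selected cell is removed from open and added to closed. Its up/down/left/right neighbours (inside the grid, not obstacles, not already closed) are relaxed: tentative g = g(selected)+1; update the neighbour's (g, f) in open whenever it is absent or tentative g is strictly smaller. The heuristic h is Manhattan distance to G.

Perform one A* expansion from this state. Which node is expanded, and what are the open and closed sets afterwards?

step 1: expand (4,0) (f=7, h=2) → closed; open now [(1,1) g=1 f=7, (2,1) g=4 f=9, (3,1) g=5 f=9, (4,1) g=6 f=9, (5,0) g=6 f=7]

expanded=(4,0); open=[(1,1) g=1 f=7, (2,1) g=4 f=9, (3,1) g=5 f=9, (4,1) g=6 f=9, (5,0) g=6 f=7]; closed=[(0,0), (0,1), (1,0), (2,0), (3,0), (4,0)]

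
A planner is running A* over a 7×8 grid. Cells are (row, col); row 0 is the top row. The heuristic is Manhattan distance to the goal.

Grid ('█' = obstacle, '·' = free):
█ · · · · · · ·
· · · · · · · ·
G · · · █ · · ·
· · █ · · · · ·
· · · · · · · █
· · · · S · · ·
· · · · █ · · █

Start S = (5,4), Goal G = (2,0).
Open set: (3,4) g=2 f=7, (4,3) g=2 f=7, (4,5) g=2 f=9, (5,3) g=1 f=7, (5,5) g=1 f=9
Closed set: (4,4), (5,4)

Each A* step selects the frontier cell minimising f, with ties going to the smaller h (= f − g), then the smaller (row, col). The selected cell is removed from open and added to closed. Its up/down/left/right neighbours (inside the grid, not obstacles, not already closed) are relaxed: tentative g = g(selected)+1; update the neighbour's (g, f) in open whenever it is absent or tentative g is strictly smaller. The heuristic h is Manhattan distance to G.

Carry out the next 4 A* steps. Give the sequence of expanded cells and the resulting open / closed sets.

order=[(3,4) → (3,3) → (2,3) → (2,2)]; open=[(1,2) g=6 f=9, (1,3) g=5 f=9, (2,1) g=6 f=7, (3,5) g=3 f=9, (4,3) g=2 f=7, (4,5) g=2 f=9, (5,3) g=1 f=7, (5,5) g=1 f=9]; closed=[(2,2), (2,3), (3,3), (3,4), (4,4), (5,4)]

step 1: expand (3,4) (f=7, h=5) → closed; open now [(3,3) g=3 f=7, (3,5) g=3 f=9, (4,3) g=2 f=7, (4,5) g=2 f=9, (5,3) g=1 f=7, (5,5) g=1 f=9]
step 2: expand (3,3) (f=7, h=4) → closed; open now [(2,3) g=4 f=7, (3,5) g=3 f=9, (4,3) g=2 f=7, (4,5) g=2 f=9, (5,3) g=1 f=7, (5,5) g=1 f=9]
step 3: expand (2,3) (f=7, h=3) → closed; open now [(1,3) g=5 f=9, (2,2) g=5 f=7, (3,5) g=3 f=9, (4,3) g=2 f=7, (4,5) g=2 f=9, (5,3) g=1 f=7, (5,5) g=1 f=9]
step 4: expand (2,2) (f=7, h=2) → closed; open now [(1,2) g=6 f=9, (1,3) g=5 f=9, (2,1) g=6 f=7, (3,5) g=3 f=9, (4,3) g=2 f=7, (4,5) g=2 f=9, (5,3) g=1 f=7, (5,5) g=1 f=9]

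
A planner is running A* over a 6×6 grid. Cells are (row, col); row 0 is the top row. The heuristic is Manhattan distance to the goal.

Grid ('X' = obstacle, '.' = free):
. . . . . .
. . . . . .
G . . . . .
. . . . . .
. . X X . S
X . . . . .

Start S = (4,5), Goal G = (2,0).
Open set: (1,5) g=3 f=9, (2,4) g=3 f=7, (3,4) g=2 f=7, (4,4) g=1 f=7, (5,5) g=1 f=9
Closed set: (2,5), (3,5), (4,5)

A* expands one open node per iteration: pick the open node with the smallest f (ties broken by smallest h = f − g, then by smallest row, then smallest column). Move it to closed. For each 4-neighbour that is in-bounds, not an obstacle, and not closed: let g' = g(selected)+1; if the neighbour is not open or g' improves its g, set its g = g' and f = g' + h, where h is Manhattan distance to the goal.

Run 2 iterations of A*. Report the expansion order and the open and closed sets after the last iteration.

order=[(2,4) → (2,3)]; open=[(1,3) g=5 f=9, (1,4) g=4 f=9, (1,5) g=3 f=9, (2,2) g=5 f=7, (3,3) g=5 f=9, (3,4) g=2 f=7, (4,4) g=1 f=7, (5,5) g=1 f=9]; closed=[(2,3), (2,4), (2,5), (3,5), (4,5)]

step 1: expand (2,4) (f=7, h=4) → closed; open now [(1,4) g=4 f=9, (1,5) g=3 f=9, (2,3) g=4 f=7, (3,4) g=2 f=7, (4,4) g=1 f=7, (5,5) g=1 f=9]
step 2: expand (2,3) (f=7, h=3) → closed; open now [(1,3) g=5 f=9, (1,4) g=4 f=9, (1,5) g=3 f=9, (2,2) g=5 f=7, (3,3) g=5 f=9, (3,4) g=2 f=7, (4,4) g=1 f=7, (5,5) g=1 f=9]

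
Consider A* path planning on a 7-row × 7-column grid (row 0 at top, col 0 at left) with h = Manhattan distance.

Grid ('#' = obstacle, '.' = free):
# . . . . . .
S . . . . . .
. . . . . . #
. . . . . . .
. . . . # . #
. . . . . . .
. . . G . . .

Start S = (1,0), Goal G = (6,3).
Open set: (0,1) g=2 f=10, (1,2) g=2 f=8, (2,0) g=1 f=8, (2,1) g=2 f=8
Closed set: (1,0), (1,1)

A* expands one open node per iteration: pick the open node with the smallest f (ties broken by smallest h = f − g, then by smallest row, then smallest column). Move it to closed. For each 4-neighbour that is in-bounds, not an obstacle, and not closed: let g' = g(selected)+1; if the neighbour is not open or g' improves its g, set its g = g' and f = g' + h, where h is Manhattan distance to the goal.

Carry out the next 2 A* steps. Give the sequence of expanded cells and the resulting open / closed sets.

order=[(1,2) → (1,3)]; open=[(0,1) g=2 f=10, (0,2) g=3 f=10, (0,3) g=4 f=10, (1,4) g=4 f=10, (2,0) g=1 f=8, (2,1) g=2 f=8, (2,2) g=3 f=8, (2,3) g=4 f=8]; closed=[(1,0), (1,1), (1,2), (1,3)]

step 1: expand (1,2) (f=8, h=6) → closed; open now [(0,1) g=2 f=10, (0,2) g=3 f=10, (1,3) g=3 f=8, (2,0) g=1 f=8, (2,1) g=2 f=8, (2,2) g=3 f=8]
step 2: expand (1,3) (f=8, h=5) → closed; open now [(0,1) g=2 f=10, (0,2) g=3 f=10, (0,3) g=4 f=10, (1,4) g=4 f=10, (2,0) g=1 f=8, (2,1) g=2 f=8, (2,2) g=3 f=8, (2,3) g=4 f=8]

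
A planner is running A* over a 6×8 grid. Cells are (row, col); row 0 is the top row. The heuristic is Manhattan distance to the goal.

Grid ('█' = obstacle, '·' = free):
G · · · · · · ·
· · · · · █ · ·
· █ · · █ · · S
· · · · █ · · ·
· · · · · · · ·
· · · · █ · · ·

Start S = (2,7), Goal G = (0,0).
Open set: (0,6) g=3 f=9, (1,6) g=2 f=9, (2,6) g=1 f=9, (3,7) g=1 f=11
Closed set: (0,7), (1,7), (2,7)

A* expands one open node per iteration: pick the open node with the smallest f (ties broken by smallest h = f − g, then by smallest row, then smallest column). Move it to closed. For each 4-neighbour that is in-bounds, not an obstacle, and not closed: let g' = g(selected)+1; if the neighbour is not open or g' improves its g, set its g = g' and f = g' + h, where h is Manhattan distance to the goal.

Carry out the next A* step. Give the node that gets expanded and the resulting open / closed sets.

step 1: expand (0,6) (f=9, h=6) → closed; open now [(0,5) g=4 f=9, (1,6) g=2 f=9, (2,6) g=1 f=9, (3,7) g=1 f=11]

expanded=(0,6); open=[(0,5) g=4 f=9, (1,6) g=2 f=9, (2,6) g=1 f=9, (3,7) g=1 f=11]; closed=[(0,6), (0,7), (1,7), (2,7)]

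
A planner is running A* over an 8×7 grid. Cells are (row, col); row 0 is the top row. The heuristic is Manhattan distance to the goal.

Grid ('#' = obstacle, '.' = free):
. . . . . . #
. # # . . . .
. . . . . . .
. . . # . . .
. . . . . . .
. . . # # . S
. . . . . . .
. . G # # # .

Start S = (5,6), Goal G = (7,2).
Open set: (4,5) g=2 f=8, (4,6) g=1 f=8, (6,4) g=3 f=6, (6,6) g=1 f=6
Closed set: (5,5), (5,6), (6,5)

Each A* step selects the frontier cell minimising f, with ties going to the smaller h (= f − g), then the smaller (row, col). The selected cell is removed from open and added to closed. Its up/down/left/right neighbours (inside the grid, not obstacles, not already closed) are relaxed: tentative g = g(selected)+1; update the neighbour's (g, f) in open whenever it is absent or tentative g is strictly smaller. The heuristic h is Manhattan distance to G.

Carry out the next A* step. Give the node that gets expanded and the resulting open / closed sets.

step 1: expand (6,4) (f=6, h=3) → closed; open now [(4,5) g=2 f=8, (4,6) g=1 f=8, (6,3) g=4 f=6, (6,6) g=1 f=6]

expanded=(6,4); open=[(4,5) g=2 f=8, (4,6) g=1 f=8, (6,3) g=4 f=6, (6,6) g=1 f=6]; closed=[(5,5), (5,6), (6,4), (6,5)]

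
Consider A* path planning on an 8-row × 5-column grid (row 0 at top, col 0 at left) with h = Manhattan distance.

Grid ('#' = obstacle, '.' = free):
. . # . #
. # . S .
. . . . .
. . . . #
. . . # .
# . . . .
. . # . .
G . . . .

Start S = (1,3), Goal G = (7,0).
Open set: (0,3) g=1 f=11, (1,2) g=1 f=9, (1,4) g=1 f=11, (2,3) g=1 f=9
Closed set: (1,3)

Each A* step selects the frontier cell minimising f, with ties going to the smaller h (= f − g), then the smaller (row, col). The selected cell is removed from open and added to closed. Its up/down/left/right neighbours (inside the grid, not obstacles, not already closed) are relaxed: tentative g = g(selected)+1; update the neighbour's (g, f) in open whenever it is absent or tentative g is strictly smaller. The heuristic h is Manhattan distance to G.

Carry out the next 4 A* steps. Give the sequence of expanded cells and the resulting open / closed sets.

step 1: expand (1,2) (f=9, h=8) → closed; open now [(0,3) g=1 f=11, (1,4) g=1 f=11, (2,2) g=2 f=9, (2,3) g=1 f=9]
step 2: expand (2,2) (f=9, h=7) → closed; open now [(0,3) g=1 f=11, (1,4) g=1 f=11, (2,1) g=3 f=9, (2,3) g=1 f=9, (3,2) g=3 f=9]
step 3: expand (2,1) (f=9, h=6) → closed; open now [(0,3) g=1 f=11, (1,4) g=1 f=11, (2,0) g=4 f=9, (2,3) g=1 f=9, (3,1) g=4 f=9, (3,2) g=3 f=9]
step 4: expand (2,0) (f=9, h=5) → closed; open now [(0,3) g=1 f=11, (1,0) g=5 f=11, (1,4) g=1 f=11, (2,3) g=1 f=9, (3,0) g=5 f=9, (3,1) g=4 f=9, (3,2) g=3 f=9]

order=[(1,2) → (2,2) → (2,1) → (2,0)]; open=[(0,3) g=1 f=11, (1,0) g=5 f=11, (1,4) g=1 f=11, (2,3) g=1 f=9, (3,0) g=5 f=9, (3,1) g=4 f=9, (3,2) g=3 f=9]; closed=[(1,2), (1,3), (2,0), (2,1), (2,2)]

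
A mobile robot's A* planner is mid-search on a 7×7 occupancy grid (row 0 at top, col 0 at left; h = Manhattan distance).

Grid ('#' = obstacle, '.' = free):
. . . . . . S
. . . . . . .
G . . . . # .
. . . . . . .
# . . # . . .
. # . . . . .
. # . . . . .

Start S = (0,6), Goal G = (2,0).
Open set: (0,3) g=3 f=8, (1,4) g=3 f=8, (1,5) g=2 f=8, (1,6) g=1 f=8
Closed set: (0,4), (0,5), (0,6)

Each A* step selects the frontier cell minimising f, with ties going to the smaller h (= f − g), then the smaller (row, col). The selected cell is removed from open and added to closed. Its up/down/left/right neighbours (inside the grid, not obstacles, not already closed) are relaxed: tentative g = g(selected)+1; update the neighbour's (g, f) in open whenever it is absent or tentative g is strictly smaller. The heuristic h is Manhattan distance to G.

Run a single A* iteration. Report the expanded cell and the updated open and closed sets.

step 1: expand (0,3) (f=8, h=5) → closed; open now [(0,2) g=4 f=8, (1,3) g=4 f=8, (1,4) g=3 f=8, (1,5) g=2 f=8, (1,6) g=1 f=8]

expanded=(0,3); open=[(0,2) g=4 f=8, (1,3) g=4 f=8, (1,4) g=3 f=8, (1,5) g=2 f=8, (1,6) g=1 f=8]; closed=[(0,3), (0,4), (0,5), (0,6)]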